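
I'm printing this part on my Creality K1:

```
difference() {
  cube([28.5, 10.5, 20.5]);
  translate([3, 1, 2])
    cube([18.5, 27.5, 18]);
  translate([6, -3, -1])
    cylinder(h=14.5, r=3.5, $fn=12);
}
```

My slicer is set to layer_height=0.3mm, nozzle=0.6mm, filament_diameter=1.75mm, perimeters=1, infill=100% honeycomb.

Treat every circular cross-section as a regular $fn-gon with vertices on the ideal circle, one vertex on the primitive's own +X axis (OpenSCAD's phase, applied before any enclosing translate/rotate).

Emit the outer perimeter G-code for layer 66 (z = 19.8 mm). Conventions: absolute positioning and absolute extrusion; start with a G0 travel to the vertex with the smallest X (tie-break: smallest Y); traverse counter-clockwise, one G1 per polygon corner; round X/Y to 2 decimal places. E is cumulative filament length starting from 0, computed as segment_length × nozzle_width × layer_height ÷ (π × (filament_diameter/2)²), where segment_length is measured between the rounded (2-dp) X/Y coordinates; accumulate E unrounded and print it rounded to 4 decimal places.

At z = 19.8 mm: the cube is present — its section is the full 28.5×10.5 rectangle; the cube at (3, 1) (footprint 18.5×27.5) is included at this height; the cylinder at (6, -3) does not reach this height (z outside [-1, 13.5]); Subtracting the remaining from the first: starting from the 28.5×10.5 cube, the 18.5×27.5 cube at (3, 1) partially overlaps it — only the 175.75 mm² overlap (of its 508.75 mm²) is removed, clipping the outline — 1 connected region. The outline is a single polygon with 8 vertices. Extrusion per mm of travel: 0.6 × 0.3 / (π × 0.875²) = 0.074835. Accumulating E over each segment gives final E = 7.2590.

G0 X0.00 Y0.00 Z19.80
G1 X28.50 Y0.00 E2.1328
G1 X28.50 Y10.50 E2.9186
G1 X21.50 Y10.50 E3.4424
G1 X21.50 Y1.00 E4.1534
G1 X3.00 Y1.00 E5.5378
G1 X3.00 Y10.50 E6.2487
G1 X0.00 Y10.50 E6.4733
G1 X0.00 Y0.00 E7.2590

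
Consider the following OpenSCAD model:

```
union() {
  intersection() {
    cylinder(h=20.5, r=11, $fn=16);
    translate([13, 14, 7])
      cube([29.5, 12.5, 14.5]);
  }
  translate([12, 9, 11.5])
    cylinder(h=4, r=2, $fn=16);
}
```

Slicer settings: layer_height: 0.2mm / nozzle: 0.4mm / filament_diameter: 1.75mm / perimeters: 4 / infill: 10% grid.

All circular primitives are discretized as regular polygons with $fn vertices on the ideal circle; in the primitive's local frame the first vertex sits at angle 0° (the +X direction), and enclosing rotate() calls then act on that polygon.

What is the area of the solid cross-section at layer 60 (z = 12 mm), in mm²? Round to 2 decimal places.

12.25 mm²

At z = 12 mm: the r=11 cylinder gives a regular 16-gon of circumradius 11 (constant along its height) (area = (16/2)·11.000²·sin(360°/16) = 370.44 mm²); the cube at (13, 14) is present — its section is the full 29.5×12.5 rectangle (area 368.75 mm²); Keeping only the common overlap: the 29.5×12.5 cube at (13, 14) does not overlap the r=11 cylinder (empty) — nothing remains; the r=2 cylinder at (12, 9) contributes a regular 16-gon of circumradius 2 (area = (16/2)·2.000²·sin(360°/16) = 12.25 mm²); Taking the union: only the r=2 cylinder at (12, 9) is present, so the union is just that shape — area = 12.25 mm². Overall, the cross-section is a single solid region. Net area = 12.25 mm².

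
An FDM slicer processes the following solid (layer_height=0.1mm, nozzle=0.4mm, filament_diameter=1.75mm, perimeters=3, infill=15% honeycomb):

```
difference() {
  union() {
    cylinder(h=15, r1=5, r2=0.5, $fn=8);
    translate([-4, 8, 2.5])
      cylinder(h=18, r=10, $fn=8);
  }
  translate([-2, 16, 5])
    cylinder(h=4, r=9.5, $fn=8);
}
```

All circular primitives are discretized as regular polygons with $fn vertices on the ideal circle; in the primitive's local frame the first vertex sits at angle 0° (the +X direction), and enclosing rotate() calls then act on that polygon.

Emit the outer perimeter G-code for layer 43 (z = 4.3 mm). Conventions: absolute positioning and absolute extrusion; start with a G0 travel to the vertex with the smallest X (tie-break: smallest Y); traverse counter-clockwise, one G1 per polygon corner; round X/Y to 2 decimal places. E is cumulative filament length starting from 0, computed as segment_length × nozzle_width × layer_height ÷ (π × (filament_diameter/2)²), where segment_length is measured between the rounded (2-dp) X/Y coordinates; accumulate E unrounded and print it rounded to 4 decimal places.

G0 X-14.00 Y8.00 Z4.30
G1 X-11.07 Y0.93 E0.1273
G1 X-4.00 Y-2.00 E0.2545
G1 X-3.05 Y-1.60 E0.2717
G1 X-2.62 Y-2.62 E0.2901
G1 X0.00 Y-3.71 E0.3373
G1 X2.62 Y-2.62 E0.3845
G1 X3.71 Y0.00 E0.4317
G1 X3.20 Y1.24 E0.4540
G1 X6.00 Y8.00 E0.5756
G1 X3.07 Y15.07 E0.7029
G1 X-4.00 Y18.00 E0.8302
G1 X-11.07 Y15.07 E0.9575
G1 X-14.00 Y8.00 E1.0847

At z = 4.3 mm: the cone: at t=0.287 of its height the radius interpolates to r₁+(r₂−r₁)t = 3.710, giving a regular 8-gon of that circumradius; the r=10 cylinder at (-4, 8) contributes a regular 8-gon of circumradius 10; Merging all regions: the regions partially overlap (shared area 21.61 mm²), so overlapping operands fuse into one piece — 1 connected region; the cylinder at (-2, 16) does not reach this height (z outside [5, 9]); Taking the first minus the rest: none of the subtracted shapes is present at this height, so the result so far is unchanged — 1 connected region. The outline is a single polygon with 13 vertices. Extrusion per mm of travel: 0.4 × 0.1 / (π × 0.875²) = 0.016630. Accumulating E over each segment gives final E = 1.0847.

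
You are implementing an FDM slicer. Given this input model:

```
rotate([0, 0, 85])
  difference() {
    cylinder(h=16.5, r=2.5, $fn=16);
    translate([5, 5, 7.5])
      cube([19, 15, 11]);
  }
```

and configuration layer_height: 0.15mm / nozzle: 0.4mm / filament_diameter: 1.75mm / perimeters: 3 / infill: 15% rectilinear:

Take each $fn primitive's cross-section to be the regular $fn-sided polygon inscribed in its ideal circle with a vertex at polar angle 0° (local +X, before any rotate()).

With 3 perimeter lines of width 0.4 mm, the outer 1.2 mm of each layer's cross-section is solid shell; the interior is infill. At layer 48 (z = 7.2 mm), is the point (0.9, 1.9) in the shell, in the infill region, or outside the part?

shell

At z = 7.2 mm: the cylinder: section is a regular 16-gon, circumradius r=2.5; the cube at (5, 5) does not reach this height (z outside [7.5, 18.5]); Subtracting the remaining from the first: none of the subtracted shapes is present at this height, so the r=2.5 cylinder is unchanged — 1 connected region; (rotated 85° about Z; rotation is an isometry so areas/perimeters/island counts are preserved). Overall, the cross-section is a single solid region. Undo the 85° rotation: the query point maps to (1.971, -0.731) in the un-rotated model frame. The nearest boundary edge runs (2.31, -0.96)→(2.50, 0.00); distance from the point to it = 0.38 mm. The point is inside the cross-section, 0.38 mm from the nearest boundary — within the 1.2 mm shell band (3 × 0.4).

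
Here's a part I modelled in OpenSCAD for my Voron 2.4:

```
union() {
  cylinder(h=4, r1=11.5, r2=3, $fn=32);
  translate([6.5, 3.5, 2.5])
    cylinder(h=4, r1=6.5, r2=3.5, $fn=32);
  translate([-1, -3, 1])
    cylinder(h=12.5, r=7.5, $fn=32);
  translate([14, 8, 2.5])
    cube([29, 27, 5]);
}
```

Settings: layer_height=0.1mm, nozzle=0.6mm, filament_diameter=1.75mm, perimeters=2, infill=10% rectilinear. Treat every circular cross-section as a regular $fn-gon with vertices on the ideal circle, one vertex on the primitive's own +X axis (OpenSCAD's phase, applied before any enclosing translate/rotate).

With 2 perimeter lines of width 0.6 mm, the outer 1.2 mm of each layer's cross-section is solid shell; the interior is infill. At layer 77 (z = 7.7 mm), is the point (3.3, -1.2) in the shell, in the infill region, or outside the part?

infill

At z = 7.7 mm: the cone is absent (z outside [0, 4]); the cone at (6.5, 3.5) is not intersected at this z (z outside [2.5, 6.5]); the cylinder at (-1, -3): section is a regular 32-gon, circumradius r=7.5; the cube at (14, 8) does not reach this height (z outside [2.5, 7.5]); Merging all regions: only the r=7.5 cylinder at (-1, -3) is present, so the union is just that shape — 1 connected region. Overall, the cross-section is a single solid region. The nearest boundary edge runs (5.93, -0.13)→(5.24, 1.17); distance from the point to it = 2.82 mm. The point is inside the cross-section and 2.82 mm from the nearest boundary — more than the 1.2 mm shell width (2 × 0.6), so it's in the infill interior.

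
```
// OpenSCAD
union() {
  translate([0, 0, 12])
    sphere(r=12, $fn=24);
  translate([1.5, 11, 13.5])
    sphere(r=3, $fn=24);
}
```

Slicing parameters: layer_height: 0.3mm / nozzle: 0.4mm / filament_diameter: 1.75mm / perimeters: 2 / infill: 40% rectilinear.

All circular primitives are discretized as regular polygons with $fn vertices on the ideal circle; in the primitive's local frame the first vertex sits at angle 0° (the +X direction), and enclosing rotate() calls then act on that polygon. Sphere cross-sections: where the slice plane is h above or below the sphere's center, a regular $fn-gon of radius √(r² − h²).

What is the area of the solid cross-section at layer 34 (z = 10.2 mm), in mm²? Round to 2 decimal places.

437.18 mm²

At z = 10.2 mm: the r=12 sphere contributes a regular 24-gon of circumradius √(12²−1.8²) = 11.864 (area = (24/2)·11.864²·sin(360°/24) = 437.18 mm²); the sphere at (1.5, 11) is not intersected at this z (|z−center|=3.300 > r=3); Combining (union): only the r=12 sphere is present, so the union is just that shape — area = 437.18 mm². Overall, the cross-section is a single solid region. Net area = 437.18 mm².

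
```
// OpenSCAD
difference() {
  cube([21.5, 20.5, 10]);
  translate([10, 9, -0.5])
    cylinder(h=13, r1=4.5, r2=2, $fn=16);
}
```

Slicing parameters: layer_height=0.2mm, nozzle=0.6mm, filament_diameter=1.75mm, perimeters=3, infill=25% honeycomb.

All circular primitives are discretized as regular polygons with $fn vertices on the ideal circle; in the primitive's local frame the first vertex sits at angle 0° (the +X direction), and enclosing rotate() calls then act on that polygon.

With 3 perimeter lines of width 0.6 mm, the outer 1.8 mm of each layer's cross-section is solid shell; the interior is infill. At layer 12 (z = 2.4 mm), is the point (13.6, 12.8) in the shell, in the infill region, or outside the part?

shell

At z = 2.4 mm: the 21.5×20.5 cube contributes its full rectangle; the cone at (10, 9) contributes a regular 16-gon of circumradius 3.942 (interpolated between r1=4.5 and r2=2 at t=0.223); Taking the first minus the rest: starting from the 21.5×20.5 cube, the cone at (10, 9) lies wholly inside it (removes its full 47.58 mm² and its 24.61 mm outline becomes a hole wall) — 1 connected region with 1 hole. Overall, the cross-section is one region with 1 hole. The nearest boundary edge runs (13.64, 10.51)→(12.79, 11.79); distance from the point to it = 1.30 mm. The point is inside the cross-section, 1.30 mm from the nearest boundary — within the 1.8 mm shell band (3 × 0.6).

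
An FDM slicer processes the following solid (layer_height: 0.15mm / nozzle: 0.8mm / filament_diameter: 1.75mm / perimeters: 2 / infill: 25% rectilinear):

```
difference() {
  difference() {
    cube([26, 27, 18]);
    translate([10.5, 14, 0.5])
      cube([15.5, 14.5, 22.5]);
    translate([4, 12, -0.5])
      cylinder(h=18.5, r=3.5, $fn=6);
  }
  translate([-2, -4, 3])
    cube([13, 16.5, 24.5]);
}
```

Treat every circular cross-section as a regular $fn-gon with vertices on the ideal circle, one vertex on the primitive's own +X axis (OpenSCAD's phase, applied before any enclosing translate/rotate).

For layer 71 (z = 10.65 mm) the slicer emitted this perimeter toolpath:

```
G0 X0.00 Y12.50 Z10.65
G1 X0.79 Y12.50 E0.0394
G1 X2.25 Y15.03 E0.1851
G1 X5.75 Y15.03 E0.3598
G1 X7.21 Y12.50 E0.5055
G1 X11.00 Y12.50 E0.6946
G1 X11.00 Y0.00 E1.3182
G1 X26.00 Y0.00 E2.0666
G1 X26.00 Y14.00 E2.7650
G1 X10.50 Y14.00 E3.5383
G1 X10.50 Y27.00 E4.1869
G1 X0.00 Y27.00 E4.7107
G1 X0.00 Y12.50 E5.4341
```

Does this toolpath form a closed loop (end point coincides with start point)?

yes

Start point (G0): (0.00, 12.50). End point (last G1): the path returns to the start — closed.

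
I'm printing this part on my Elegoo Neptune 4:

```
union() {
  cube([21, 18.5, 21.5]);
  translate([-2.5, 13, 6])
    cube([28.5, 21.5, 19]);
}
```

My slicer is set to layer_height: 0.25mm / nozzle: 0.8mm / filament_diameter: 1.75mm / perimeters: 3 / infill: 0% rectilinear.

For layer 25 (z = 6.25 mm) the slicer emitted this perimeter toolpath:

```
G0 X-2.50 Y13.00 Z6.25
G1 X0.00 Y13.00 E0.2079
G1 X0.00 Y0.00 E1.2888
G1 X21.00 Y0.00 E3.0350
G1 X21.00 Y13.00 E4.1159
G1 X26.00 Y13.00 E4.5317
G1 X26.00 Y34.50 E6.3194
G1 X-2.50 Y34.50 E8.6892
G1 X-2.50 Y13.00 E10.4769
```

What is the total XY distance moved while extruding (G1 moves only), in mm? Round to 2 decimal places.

Sum the Euclidean lengths of each G1 segment: total = 126.00 mm.

126.00 mm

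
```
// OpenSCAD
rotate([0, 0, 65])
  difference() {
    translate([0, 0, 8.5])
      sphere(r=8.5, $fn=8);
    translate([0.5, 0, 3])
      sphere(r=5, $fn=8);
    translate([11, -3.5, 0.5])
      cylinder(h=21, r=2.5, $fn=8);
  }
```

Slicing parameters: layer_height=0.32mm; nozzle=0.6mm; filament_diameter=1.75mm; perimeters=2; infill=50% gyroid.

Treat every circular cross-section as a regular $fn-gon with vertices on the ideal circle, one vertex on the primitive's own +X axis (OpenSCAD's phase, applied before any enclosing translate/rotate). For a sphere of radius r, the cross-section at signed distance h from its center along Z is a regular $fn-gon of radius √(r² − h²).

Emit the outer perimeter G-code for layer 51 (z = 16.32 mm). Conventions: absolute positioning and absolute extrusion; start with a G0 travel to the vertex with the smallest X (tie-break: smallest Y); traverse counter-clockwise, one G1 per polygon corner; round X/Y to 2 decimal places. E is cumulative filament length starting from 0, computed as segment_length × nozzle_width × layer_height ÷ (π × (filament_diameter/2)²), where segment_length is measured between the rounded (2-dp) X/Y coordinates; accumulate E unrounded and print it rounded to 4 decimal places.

G0 X-3.13 Y-1.14 Z16.32
G1 X-1.41 Y-3.02 E0.2034
G1 X1.14 Y-3.13 E0.4071
G1 X3.02 Y-1.41 E0.6105
G1 X3.13 Y1.14 E0.8143
G1 X1.41 Y3.02 E1.0177
G1 X-1.14 Y3.13 E1.2214
G1 X-3.02 Y1.41 E1.4248
G1 X-3.13 Y-1.14 E1.6286

At z = 16.32 mm: the r=8.5 sphere contributes a regular 8-gon of circumradius √(8.5²−7.82²) = 3.331; the sphere at (0.5, 0) is not intersected at this z (|z−center|=13.320 > r=5); the cylinder at (11, -3.5): section is a regular 8-gon, circumradius r=2.5; Subtracting the remaining from the first: starting from the r=8.5 sphere, the r=2.5 cylinder at (11, -3.5) misses the remaining region (no effect) — 1 connected region; (rotated 65° about Z; rotation is an isometry so areas/perimeters/island counts are preserved). The outline is a single polygon with 8 vertices. Extrusion per mm of travel: 0.6 × 0.32 / (π × 0.875²) = 0.079824. Accumulating E over each segment gives final E = 1.6286.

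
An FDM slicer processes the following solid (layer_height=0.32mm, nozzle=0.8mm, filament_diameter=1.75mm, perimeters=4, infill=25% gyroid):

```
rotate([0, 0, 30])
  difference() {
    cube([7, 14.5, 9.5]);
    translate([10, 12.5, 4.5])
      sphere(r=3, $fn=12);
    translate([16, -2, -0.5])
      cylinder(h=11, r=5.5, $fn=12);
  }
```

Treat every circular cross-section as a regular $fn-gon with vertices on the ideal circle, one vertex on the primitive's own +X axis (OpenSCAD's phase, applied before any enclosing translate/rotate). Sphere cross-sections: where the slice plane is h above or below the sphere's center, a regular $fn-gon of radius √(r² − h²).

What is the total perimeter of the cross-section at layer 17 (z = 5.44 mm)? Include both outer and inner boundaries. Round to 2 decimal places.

At z = 5.44 mm: the 7×14.5 cube contributes its full rectangle (perimeter 43.00 mm); the r=3 sphere at (10, 12.5) contributes a regular 12-gon of circumradius √(3²−0.94²) = 2.849 (perimeter = 2·12·2.849·sin(180°/12) = 17.70 mm); the r=5.5 cylinder at (16, -2) gives a regular 12-gon of circumradius 5.5 (constant along its height) (perimeter = 2·12·5.500·sin(180°/12) = 34.16 mm); After the difference (first − rest): starting from the 7×14.5 cube, the r=3 sphere at (10, 12.5) misses the remaining region (no effect); the r=5.5 cylinder at (16, -2) misses the remaining region (no effect) — boundary = 43.00 mm; (whole slice rotated 30° about Z — lengths, areas and connectivity unchanged). Overall, the cross-section is a single solid region. Total boundary length (outer) = 43.00 mm.

43.00 mm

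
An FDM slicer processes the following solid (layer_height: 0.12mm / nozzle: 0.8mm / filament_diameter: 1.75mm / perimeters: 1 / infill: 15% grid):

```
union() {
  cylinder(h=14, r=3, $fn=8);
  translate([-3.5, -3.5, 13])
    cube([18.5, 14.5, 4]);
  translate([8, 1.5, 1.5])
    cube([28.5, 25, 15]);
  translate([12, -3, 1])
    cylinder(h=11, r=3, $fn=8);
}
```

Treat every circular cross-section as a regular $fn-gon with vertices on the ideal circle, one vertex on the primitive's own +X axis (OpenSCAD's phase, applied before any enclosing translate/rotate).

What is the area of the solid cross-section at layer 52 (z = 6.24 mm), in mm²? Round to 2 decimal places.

At z = 6.24 mm: the cylinder: section is a regular 8-gon, circumradius r=3 (area = (8/2)·3.000²·sin(360°/8) = 25.46 mm²); the cube at (-3.5, -3.5) is absent (z outside [13, 17]); the cube at (8, 1.5) is present — its section is the full 28.5×25 rectangle (area 712.50 mm²); the r=3 cylinder at (12, -3) contributes a regular 8-gon of circumradius 3 (area = (8/2)·3.000²·sin(360°/8) = 25.46 mm²); Combining (union): the 3 present regions are separate (no shared area or edge), so areas and boundary lengths simply add and each stays a separate island — area = 763.41 mm². Overall, the cross-section has 3 separate islands. Net area = 763.41 mm².

763.41 mm²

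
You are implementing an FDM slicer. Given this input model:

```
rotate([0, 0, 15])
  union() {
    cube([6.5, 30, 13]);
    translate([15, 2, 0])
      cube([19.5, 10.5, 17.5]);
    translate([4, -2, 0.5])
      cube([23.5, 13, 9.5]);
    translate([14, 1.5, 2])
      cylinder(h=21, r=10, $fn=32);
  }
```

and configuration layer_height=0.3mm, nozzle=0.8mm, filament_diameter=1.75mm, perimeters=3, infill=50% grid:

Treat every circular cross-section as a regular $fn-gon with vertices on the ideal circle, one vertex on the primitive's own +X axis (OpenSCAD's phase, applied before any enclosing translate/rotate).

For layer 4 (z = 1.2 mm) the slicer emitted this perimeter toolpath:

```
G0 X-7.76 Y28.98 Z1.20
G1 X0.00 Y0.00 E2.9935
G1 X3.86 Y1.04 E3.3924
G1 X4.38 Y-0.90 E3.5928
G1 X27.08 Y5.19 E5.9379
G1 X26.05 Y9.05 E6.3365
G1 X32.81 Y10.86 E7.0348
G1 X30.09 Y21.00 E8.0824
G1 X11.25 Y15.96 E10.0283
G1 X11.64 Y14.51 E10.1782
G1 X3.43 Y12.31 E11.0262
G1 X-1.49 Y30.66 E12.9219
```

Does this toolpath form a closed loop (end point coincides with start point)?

Start point (G0): (-7.76, 28.98). End point (last G1): the path does not return to the start — open.

no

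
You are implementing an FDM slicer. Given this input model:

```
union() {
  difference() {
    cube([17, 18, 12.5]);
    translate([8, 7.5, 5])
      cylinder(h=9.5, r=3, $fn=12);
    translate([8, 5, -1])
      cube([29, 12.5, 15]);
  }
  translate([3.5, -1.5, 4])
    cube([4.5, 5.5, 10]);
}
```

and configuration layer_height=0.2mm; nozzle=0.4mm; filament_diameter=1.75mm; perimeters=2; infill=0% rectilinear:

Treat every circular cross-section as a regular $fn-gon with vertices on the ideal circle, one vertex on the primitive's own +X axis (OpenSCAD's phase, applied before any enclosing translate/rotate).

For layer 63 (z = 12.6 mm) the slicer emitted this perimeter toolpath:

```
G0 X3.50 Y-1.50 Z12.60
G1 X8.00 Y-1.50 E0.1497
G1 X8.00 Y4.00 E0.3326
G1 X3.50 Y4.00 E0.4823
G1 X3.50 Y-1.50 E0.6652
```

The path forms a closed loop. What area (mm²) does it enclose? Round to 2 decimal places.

24.75 mm²

Apply the shoelace formula to the sequence of (X, Y) vertices; enclosed area = 24.75 mm².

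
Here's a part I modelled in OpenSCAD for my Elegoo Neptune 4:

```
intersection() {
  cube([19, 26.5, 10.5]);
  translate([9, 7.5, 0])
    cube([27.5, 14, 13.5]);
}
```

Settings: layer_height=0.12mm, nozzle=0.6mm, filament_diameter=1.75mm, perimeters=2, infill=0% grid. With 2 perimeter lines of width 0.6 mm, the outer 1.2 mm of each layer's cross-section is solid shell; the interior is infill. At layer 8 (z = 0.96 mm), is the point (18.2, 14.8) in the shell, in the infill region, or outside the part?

shell

At z = 0.96 mm: the cube (footprint 19×26.5) is included at this height; the cube at (9, 7.5) is present — its section is the full 27.5×14 rectangle; After intersecting: the 27.5×14 cube at (9, 7.5) partially overlaps the 19×26.5 cube; clipping to the common part keeps 140.00 mm² — 1 connected region. Overall, the cross-section is a single solid region. The nearest boundary edge runs (19.00, 21.50)→(19.00, 7.50); distance from the point to it = 0.80 mm. The point is inside the cross-section, 0.80 mm from the nearest boundary — within the 1.2 mm shell band (2 × 0.6).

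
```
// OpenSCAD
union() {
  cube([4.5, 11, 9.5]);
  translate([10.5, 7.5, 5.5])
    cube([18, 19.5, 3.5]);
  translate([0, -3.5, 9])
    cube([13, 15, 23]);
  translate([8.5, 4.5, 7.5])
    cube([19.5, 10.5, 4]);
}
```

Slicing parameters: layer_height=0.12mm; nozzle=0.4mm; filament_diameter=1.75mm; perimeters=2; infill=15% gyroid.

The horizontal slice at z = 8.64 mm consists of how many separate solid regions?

At z = 8.64 mm: the 4.5×11 cube contributes its full rectangle; the 18×19.5 cube at (10.5, 7.5) contributes its full rectangle; the cube at (0, -3.5) does not reach this height (z outside [9, 32]); the cube at (8.5, 4.5) (footprint 19.5×10.5) is included at this height; Merging all regions: the regions partially overlap (shared area 131.25 mm²), so overlapping operands fuse into one piece — 2 connected regions. The result has 2 disconnected regions.

2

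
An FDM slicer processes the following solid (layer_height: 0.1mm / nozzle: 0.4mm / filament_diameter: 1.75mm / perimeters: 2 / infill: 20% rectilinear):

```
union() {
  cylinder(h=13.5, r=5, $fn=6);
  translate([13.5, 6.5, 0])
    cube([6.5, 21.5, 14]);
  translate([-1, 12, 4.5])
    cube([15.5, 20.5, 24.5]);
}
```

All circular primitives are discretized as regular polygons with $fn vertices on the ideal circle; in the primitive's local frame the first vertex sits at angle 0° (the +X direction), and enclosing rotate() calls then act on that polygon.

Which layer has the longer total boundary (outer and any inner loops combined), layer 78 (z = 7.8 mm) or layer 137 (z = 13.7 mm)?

Layer 78 (z = 7.8): the cylinder: section is a regular 6-gon, circumradius r=5 (perimeter = 2·6·5.000·sin(180°/6) = 30.00 mm); the 6.5×21.5 cube at (13.5, 6.5) contributes its full rectangle (perimeter 56.00 mm); the 15.5×20.5 cube at (-1, 12) contributes its full rectangle (perimeter 72.00 mm); Combining (union): the regions partially overlap (shared area 16.00 mm²), so the edge portions inside another operand are dropped and the merged outline is re-measured after clipping — boundary = 124.00 mm. So its perimeter = 124.00 mm. Layer 137 (z = 13.7): the cylinder is absent (z outside [0, 13.5]); the cube at (13.5, 6.5) (footprint 6.5×21.5) is included at this height (perimeter 56.00 mm); the 15.5×20.5 cube at (-1, 12) contributes its full rectangle (perimeter 72.00 mm); Merging all regions: the regions partially overlap (shared area 16.00 mm²), so the edge portions inside another operand are dropped and the merged outline is re-measured after clipping — boundary = 94.00 mm. So its perimeter = 94.00 mm. Layer 78 is larger (124.00 vs 94.00 mm).

layer 78 (z = 7.8 mm)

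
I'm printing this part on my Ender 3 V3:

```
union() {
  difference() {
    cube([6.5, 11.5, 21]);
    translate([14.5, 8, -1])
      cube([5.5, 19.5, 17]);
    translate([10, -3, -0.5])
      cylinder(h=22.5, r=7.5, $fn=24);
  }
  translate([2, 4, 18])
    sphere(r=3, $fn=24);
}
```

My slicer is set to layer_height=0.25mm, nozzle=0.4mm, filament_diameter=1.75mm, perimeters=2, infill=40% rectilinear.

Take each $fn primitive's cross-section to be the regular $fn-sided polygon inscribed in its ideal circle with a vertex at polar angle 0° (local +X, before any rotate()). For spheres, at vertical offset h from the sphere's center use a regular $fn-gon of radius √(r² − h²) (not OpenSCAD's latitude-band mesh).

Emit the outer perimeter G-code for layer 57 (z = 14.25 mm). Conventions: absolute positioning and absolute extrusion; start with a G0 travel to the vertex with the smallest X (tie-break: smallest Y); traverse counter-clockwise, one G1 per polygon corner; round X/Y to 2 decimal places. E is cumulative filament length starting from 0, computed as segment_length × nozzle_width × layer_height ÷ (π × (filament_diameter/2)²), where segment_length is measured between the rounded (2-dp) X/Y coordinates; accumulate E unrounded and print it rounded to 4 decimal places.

At z = 14.25 mm: the 6.5×11.5 cube contributes its full rectangle; the 5.5×19.5 cube at (14.5, 8) contributes its full rectangle; the r=7.5 cylinder at (10, -3) contributes a regular 24-gon of circumradius 7.5; Taking the first minus the rest: starting from the 6.5×11.5 cube, the 5.5×19.5 cube at (14.5, 8) misses the remaining region (no effect); the r=7.5 cylinder at (10, -3) partially overlaps it — only the 7.33 mm² overlap (of its 174.70 mm²) is removed, clipping the outline — 1 connected region; the sphere at (2, 4) is absent (|z−center|=3.750 > r=3); Combining (union): only that combined region is present, so the union is just that shape — 1 connected region. The outline is a single polygon with 8 vertices. Extrusion per mm of travel: 0.4 × 0.25 / (π × 0.875²) = 0.041575. Accumulating E over each segment gives final E = 1.4173.

G0 X0.00 Y0.00 Z14.25
G1 X3.19 Y0.00 E0.1326
G1 X3.50 Y0.75 E0.1664
G1 X4.70 Y2.30 E0.2479
G1 X6.25 Y3.50 E0.3294
G1 X6.50 Y3.60 E0.3406
G1 X6.50 Y11.50 E0.6690
G1 X0.00 Y11.50 E0.9392
G1 X0.00 Y0.00 E1.4173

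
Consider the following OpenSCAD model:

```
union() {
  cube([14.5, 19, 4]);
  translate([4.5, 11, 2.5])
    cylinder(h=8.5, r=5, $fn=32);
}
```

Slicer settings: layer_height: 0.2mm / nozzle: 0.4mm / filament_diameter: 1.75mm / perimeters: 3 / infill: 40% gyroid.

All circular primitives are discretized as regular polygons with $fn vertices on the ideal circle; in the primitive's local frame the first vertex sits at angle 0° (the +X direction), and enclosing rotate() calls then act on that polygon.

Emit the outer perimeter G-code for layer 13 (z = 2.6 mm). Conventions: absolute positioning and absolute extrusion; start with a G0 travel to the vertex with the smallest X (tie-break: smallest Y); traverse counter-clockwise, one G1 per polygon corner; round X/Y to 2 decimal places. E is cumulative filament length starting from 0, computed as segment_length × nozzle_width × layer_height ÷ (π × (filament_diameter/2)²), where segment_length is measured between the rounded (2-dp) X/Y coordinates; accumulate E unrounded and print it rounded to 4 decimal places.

At z = 2.6 mm: the 14.5×19 cube contributes its full rectangle; the r=5 cylinder at (4.5, 11) gives a regular 32-gon of circumradius 5 (constant along its height); Combining (union): the regions partially overlap (shared area 76.64 mm²), so overlapping operands fuse into one piece — 1 connected region. The outline is a single polygon with 11 vertices. Extrusion per mm of travel: 0.4 × 0.2 / (π × 0.875²) = 0.033260. Accumulating E over each segment gives final E = 2.2335.

G0 X-0.50 Y11.00 Z2.60
G1 X-0.40 Y10.02 E0.0328
G1 X-0.12 Y9.09 E0.0651
G1 X0.00 Y8.86 E0.0737
G1 X0.00 Y0.00 E0.3684
G1 X14.50 Y0.00 E0.8507
G1 X14.50 Y19.00 E1.4826
G1 X0.00 Y19.00 E1.9649
G1 X0.00 Y13.14 E2.1598
G1 X-0.12 Y12.91 E2.1684
G1 X-0.40 Y11.98 E2.2007
G1 X-0.50 Y11.00 E2.2335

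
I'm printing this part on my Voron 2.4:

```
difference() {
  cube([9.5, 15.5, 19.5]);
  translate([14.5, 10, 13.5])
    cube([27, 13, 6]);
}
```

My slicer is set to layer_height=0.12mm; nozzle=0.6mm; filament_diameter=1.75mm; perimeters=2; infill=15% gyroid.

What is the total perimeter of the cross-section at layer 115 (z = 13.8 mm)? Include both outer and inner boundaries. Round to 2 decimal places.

50.00 mm

At z = 13.8 mm: the cube (footprint 9.5×15.5) is included at this height (perimeter 50.00 mm); the cube at (14.5, 10) (footprint 27×13) is included at this height (perimeter 80.00 mm); Subtracting the remaining from the first: starting from the 9.5×15.5 cube, the 27×13 cube at (14.5, 10) misses the remaining region (no effect) — boundary = 50.00 mm. Overall, the cross-section is a single solid region. Total boundary length (outer) = 50.00 mm.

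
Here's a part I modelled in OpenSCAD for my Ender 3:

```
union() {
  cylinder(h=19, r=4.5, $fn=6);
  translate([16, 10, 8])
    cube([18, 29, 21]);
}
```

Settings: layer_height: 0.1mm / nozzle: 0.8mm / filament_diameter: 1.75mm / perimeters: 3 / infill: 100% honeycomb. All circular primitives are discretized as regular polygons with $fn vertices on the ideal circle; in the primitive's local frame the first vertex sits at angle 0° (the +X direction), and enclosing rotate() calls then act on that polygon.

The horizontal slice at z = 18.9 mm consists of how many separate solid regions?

2

At z = 18.9 mm: the r=4.5 cylinder gives a regular 6-gon of circumradius 4.5 (constant along its height); the cube at (16, 10) (footprint 18×29) is included at this height; Taking the union: the 2 present regions are separate (no shared area or edge), so areas and boundary lengths simply add and each stays a separate island — 2 connected regions. The result has 2 disconnected regions.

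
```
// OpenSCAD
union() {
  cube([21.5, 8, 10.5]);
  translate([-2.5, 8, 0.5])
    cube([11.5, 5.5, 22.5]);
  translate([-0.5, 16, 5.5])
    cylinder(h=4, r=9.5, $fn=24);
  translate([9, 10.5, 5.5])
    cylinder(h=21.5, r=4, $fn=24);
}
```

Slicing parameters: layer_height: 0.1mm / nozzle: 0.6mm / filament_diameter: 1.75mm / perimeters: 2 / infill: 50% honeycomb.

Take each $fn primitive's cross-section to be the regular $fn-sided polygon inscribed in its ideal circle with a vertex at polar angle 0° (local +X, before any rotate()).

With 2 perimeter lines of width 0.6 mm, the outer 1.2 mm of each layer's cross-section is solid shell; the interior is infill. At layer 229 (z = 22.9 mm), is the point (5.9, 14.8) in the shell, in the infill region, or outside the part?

At z = 22.9 mm: the cube is not intersected at this z (z outside [0, 10.5]); the cube at (-2.5, 8) is present — its section is the full 11.5×5.5 rectangle; the cylinder at (-0.5, 16) is not intersected at this z (z outside [5.5, 9.5]); the r=4 cylinder at (9, 10.5) gives a regular 24-gon of circumradius 4 (constant along its height); Merging all regions: the regions partially overlap (shared area 19.92 mm²), so overlapping operands fuse into one piece — 1 connected region. Overall, the cross-section is a single solid region. The nearest boundary edge runs (-2.50, 13.50)→(6.40, 13.50); distance from the point to it = 1.30 mm. The point is not inside any of the regions above, so it lies outside the cross-section (1.30 mm from the nearest boundary).

outside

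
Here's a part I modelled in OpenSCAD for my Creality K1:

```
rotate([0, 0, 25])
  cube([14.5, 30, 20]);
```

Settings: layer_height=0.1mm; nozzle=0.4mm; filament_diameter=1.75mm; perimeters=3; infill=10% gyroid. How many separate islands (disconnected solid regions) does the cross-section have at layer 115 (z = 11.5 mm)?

1

At z = 11.5 mm: the cube is present — its section is the full 14.5×30 rectangle; (rotated 25° about Z; rotation is an isometry so areas/perimeters/island counts are preserved). Overall, the cross-section is a single solid region. Island count = 1.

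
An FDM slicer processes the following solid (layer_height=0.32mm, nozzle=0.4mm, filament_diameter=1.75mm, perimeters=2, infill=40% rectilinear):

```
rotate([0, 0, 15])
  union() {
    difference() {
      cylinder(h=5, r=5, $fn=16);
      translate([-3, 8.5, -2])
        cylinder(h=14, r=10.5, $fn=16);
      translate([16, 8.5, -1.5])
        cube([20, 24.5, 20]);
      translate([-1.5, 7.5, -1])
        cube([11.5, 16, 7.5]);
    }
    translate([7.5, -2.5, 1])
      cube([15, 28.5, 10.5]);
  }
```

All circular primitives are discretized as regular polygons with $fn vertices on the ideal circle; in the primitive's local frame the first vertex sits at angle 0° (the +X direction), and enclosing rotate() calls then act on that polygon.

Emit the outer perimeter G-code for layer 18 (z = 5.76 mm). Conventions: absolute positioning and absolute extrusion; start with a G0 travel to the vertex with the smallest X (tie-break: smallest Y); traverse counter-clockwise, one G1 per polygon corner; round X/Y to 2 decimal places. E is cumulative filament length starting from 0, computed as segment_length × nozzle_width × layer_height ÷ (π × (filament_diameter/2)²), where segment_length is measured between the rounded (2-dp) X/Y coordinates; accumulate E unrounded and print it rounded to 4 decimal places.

G0 X0.52 Y27.06 Z5.76
G1 X7.89 Y-0.47 E1.5166
G1 X22.38 Y3.41 E2.3149
G1 X15.00 Y30.94 E3.8317
G1 X0.52 Y27.06 E4.6294

At z = 5.76 mm: the cylinder does not reach this height (z outside [0, 5]); the cylinder at (-3, 8.5): section is a regular 16-gon, circumradius r=10.5; the cube at (16, 8.5) is present — its section is the full 20×24.5 rectangle; the 11.5×16 cube at (-1.5, 7.5) contributes its full rectangle; Subtracting the remaining from the first: the first operand is absent here, so nothing remains; the 15×28.5 cube at (7.5, -2.5) contributes its full rectangle; Merging all regions: only the 15×28.5 cube at (7.5, -2.5) is present, so the union is just that shape — 1 connected region; (rotated 15° about Z; rotation is an isometry so areas/perimeters/island counts are preserved). The outline is a single polygon with 4 vertices. Extrusion per mm of travel: 0.4 × 0.32 / (π × 0.875²) = 0.053216. Accumulating E over each segment gives final E = 4.6294.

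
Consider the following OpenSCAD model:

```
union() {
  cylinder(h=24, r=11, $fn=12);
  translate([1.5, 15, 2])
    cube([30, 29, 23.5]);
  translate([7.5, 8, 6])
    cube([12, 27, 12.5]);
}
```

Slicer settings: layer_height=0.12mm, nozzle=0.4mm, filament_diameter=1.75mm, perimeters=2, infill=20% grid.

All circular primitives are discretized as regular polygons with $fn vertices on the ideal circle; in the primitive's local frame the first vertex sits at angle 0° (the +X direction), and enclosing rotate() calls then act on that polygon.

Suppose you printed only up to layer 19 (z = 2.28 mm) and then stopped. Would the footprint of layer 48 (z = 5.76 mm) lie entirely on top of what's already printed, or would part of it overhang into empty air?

entirely on top

Compare the two slices. At z = 2.28: the r=11 cylinder contributes a regular 12-gon of circumradius 11 (area = (12/2)·11.000²·sin(360°/12) = 363.00 mm²); the 30×29 cube at (1.5, 15) contributes its full rectangle (area 870.00 mm²); the cube at (7.5, 8) does not reach this height (z outside [6, 18.5]); Combining (union): the 2 present regions are separate (no shared area or edge), so areas and boundary lengths simply add and each stays a separate island — area = 1233.00 mm². At z = 5.76: the r=11 cylinder contributes a regular 12-gon of circumradius 11 (area = (12/2)·11.000²·sin(360°/12) = 363.00 mm²); the 30×29 cube at (1.5, 15) contributes its full rectangle (area 870.00 mm²); the cube at (7.5, 8) does not reach this height (z outside [6, 18.5]); Combining (union): the 2 present regions are separate (no shared area or edge), so areas and boundary lengths simply add and each stays a separate island — area = 1233.00 mm². Checking containment: the cross-section at z = 5.76 is a subset of the cross-section at z = 2.28.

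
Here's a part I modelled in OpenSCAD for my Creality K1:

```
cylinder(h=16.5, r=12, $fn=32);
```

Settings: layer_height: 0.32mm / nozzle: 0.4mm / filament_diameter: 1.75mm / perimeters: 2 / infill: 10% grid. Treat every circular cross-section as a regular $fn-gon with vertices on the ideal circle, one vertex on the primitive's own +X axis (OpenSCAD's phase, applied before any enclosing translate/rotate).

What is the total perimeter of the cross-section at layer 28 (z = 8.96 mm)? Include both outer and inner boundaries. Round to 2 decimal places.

75.28 mm

At z = 8.96 mm: the r=12 cylinder gives a regular 32-gon of circumradius 12 (constant along its height) (perimeter = 2·32·12.000·sin(180°/32) = 75.28 mm). Overall, the cross-section is a single solid region. Total boundary length (outer) = 75.28 mm.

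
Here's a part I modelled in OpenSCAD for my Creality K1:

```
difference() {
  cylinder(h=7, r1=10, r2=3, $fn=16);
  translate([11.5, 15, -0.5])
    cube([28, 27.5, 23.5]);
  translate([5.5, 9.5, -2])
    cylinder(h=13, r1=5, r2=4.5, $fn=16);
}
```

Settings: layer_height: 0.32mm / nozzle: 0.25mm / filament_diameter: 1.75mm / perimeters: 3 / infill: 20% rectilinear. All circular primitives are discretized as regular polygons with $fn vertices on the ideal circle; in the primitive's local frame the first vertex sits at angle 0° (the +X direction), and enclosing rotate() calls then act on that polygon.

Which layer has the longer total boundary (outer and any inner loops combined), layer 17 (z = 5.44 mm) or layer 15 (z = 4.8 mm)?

layer 15 (z = 4.8 mm)

Layer 17 (z = 5.44): the cone: at t=0.777 of its height the radius interpolates to r₁+(r₂−r₁)t = 4.560, giving a regular 16-gon of that circumradius (perimeter = 2·16·4.560·sin(180°/16) = 28.47 mm); the cube at (11.5, 15) is present — its section is the full 28×27.5 rectangle (perimeter 111.00 mm); the cone at (5.5, 9.5) contributes a regular 16-gon of circumradius 4.714 (interpolated between r1=5 and r2=4.5 at t=0.572) (perimeter = 2·16·4.714·sin(180°/16) = 29.43 mm); Subtracting the remaining from the first: starting from the cone, the 28×27.5 cube at (11.5, 15) misses the remaining region (no effect); the cone at (5.5, 9.5) misses the remaining region (no effect) — boundary = 28.47 mm. So its perimeter = 28.47 mm. Layer 15 (z = 4.8): the cone: at t=0.686 of its height the radius interpolates to r₁+(r₂−r₁)t = 5.200, giving a regular 16-gon of that circumradius (perimeter = 2·16·5.200·sin(180°/16) = 32.46 mm); the cube at (11.5, 15) is present — its section is the full 28×27.5 rectangle (perimeter 111.00 mm); the cone at (5.5, 9.5): at t=0.523 of its height the radius interpolates to r₁+(r₂−r₁)t = 4.738, giving a regular 16-gon of that circumradius (perimeter = 2·16·4.738·sin(180°/16) = 29.58 mm); Subtracting the remaining from the first: starting from the cone, the 28×27.5 cube at (11.5, 15) misses the remaining region (no effect); the cone at (5.5, 9.5) misses the remaining region (no effect) — boundary = 32.46 mm. So its perimeter = 32.46 mm. Layer 15 is larger (32.46 vs 28.47 mm).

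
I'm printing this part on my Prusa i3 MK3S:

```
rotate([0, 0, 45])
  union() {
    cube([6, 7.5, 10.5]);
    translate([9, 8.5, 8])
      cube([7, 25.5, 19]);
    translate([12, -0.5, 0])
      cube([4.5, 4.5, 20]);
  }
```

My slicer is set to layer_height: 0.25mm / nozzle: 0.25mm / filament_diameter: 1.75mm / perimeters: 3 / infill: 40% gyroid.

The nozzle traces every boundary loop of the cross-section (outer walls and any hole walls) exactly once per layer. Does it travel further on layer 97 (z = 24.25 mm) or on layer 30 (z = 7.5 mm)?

layer 97 (z = 24.25 mm)

Layer 97 (z = 24.25): the cube does not reach this height (z outside [0, 10.5]); the cube at (9, 8.5) (footprint 7×25.5) is included at this height (perimeter 65.00 mm); the cube at (12, -0.5) does not reach this height (z outside [0, 20]); Combining (union): only the 7×25.5 cube at (9, 8.5) is present, so the union is just that shape — boundary = 65.00 mm; (rotated 45° about Z; rotation is an isometry so areas/perimeters/island counts are preserved). So its perimeter = 65.00 mm. Layer 30 (z = 7.5): the cube is present — its section is the full 6×7.5 rectangle (perimeter 27.00 mm); the cube at (9, 8.5) is not intersected at this z (z outside [8, 27]); the cube at (12, -0.5) is present — its section is the full 4.5×4.5 rectangle (perimeter 18.00 mm); Merging all regions: the 2 present regions are separate (no shared area or edge), so areas and boundary lengths simply add and each stays a separate island — boundary = 45.00 mm; (whole slice rotated 45° about Z — lengths, areas and connectivity unchanged). So its perimeter = 45.00 mm. Layer 97 is larger (65.00 vs 45.00 mm).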